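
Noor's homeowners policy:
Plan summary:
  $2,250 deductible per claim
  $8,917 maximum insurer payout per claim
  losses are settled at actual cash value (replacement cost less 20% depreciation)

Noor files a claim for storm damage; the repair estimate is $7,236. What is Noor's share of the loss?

$3,697.20

Actual cash value after 20% depreciation: $7,236 × 80% = $5,788.80.
Less the $2,250 deductible: $5,788.80 − $2,250 = $3,538.80.
That's under the $8,917 cap, so the insurer reimburses the full $3,538.80.
Out of pocket: $7,236 − $3,538.80 = $3,697.20.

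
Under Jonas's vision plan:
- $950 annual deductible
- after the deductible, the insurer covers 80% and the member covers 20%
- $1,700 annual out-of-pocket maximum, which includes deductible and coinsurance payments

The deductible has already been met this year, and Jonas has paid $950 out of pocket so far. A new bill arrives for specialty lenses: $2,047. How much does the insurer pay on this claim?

The deductible is already satisfied, so the full bill goes to coinsurance.
20% of $2,047 = $409.40 falls to the member.
Total out-of-pocket so far would be $950 + $409.40 = $1,359.40, below the $1,700 cap — no reduction.
Insurer pays the balance: $2,047 − $409.40 = $1,637.60.

$1,637.60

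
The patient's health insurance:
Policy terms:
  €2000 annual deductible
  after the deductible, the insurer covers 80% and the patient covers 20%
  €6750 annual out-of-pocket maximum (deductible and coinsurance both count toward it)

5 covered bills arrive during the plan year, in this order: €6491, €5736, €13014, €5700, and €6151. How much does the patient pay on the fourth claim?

€101.80

Claim 1 — €6491: €2000 to deductible, leaving €4491; 20% of €4491 = €898.20. Patient pays €2898.20; OOP now €2898.20.
Claim 2 — €5736: 20% coinsurance on €5736 = €1147.20. Patient pays €1147.20; OOP now €4045.40.
Claim 3 — €13014: deductible already satisfied, so patient's share is 20% × €13014 = €2602.80. Cost to patient: €2602.80. OOP to date €6648.20.
Claim 4 — €5700: deductible met; 20% of €5700 = €1140. That would push OOP to €7788.20, over the €6750 cap, so patient pays €6750 − €6648.20 = €101.80.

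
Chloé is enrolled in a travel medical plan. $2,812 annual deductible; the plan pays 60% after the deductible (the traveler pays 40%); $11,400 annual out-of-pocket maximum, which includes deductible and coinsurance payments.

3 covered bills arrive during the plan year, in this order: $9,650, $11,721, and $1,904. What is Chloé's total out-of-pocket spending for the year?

Claim 1 — $9,650: $2,812 to deductible, leaving $6,838; traveler's 40% is $2,735.20. Traveler pays $5,547.20; OOP now $5,547.20.
Claim 2 — $11,721: deductible already satisfied, so traveler's share is 40% × $11,721 = $4,688.40. Traveler owes $4,688.40 (running OOP $10,235.60).
Claim 3 — $1,904: deductible met; 40% of $1,904 = $761.60. Cost to traveler: $761.60. OOP to date $10,997.20.
Summing the traveler's payments: $5,547.20 + $4,688.40 + $761.60 = $10,997.20.

$10,997.20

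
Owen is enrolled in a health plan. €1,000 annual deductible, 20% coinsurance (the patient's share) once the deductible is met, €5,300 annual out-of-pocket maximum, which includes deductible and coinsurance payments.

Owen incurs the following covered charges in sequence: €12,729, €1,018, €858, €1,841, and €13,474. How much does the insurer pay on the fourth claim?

€1,472.80

Claim 1 (€12,729): €1,000 to deductible, leaving €11,729; patient's 20% is €2,345.80. Patient pays €3,345.80; OOP now €3,345.80. Plan pays €12,729 − €3,345.80 = €9,383.20.
Claim 2 (€1,018): 20% coinsurance on €1,018 = €203.60. Patient owes €203.60 (running OOP €3,549.40). Insurer: €1,018 − €203.60 = €814.40.
Claim 3 (€858): 20% coinsurance on €858 = €171.60. Patient owes €171.60 (running OOP €3,721). Insurer: €858 − €171.60 = €686.40.
Claim 4 (€1,841): deductible already satisfied, so patient's share is 20% × €1,841 = €368.20. Patient owes €368.20 (running OOP €4,089.20). Plan pays €1,841 − €368.20 = €1,472.80.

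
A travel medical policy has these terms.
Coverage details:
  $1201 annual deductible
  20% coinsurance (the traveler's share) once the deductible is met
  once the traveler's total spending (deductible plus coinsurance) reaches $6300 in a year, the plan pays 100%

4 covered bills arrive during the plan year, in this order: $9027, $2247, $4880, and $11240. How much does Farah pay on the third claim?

Bill 1, $9027: $1201 to deductible, leaving $7826; traveler's 20% is $1565.20. Traveler pays $2766.20; OOP now $2766.20.
Bill 2, $2247: deductible already satisfied, so traveler's share is 20% × $2247 = $449.40. Traveler pays $449.40; OOP now $3215.60.
Bill 3, $4880: deductible met; 20% of $4880 = $976. Cost to traveler: $976. OOP to date $4191.60.

$976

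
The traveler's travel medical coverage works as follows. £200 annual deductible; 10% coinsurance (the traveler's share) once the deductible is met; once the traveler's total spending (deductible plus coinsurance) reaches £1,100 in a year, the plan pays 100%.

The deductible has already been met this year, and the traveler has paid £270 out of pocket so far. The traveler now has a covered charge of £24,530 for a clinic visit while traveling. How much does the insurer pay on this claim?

£23,700

With the deductible met, the entire £24,530 is subject to coinsurance.
Traveler's 10% share of £24,530 is £2,453.
Adding £2,453 to the £270 already spent would give £2,723, which exceeds the £1,100 cap; the traveler pays just £1,100 − £270 = £830.
The insurer covers the remainder: £24,530 − £830 = £23,700.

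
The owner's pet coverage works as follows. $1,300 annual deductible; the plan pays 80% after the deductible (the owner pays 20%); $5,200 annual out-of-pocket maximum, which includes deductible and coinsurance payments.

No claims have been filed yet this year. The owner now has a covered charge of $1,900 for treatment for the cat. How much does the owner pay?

$1,420

Nothing has been paid toward the $1,300 deductible, so the first $1,300 of this charge is applied there.
That leaves $1,900 − $1,300 = $600 for coinsurance.
20% of $600 = $120 falls to the owner.
Owner responsibility before any cap: $1,300 + $120 = $1,420.
Year-to-date out-of-pocket becomes $0 + $1,420 = $1,420, still under the $5,200 maximum, so no cap applies.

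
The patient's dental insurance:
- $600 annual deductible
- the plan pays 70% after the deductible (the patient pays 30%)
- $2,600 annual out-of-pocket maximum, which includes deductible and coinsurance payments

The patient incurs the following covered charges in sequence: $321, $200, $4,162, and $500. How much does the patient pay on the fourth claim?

Bill 1, $321: fully absorbed by the deductible. Patient owes $321 (running OOP $321).
Bill 2, $200: fully absorbed by the deductible. Patient pays $200; OOP now $521.
Bill 3, $4,162: deductible takes $79, $4,083 remains; 30% of $4,083 = $1,224.90. Patient owes $1,303.90 (running OOP $1,824.90).
Bill 4, $500: deductible met; 30% of $500 = $150. Cost to patient: $150. OOP to date $1,974.90.

$150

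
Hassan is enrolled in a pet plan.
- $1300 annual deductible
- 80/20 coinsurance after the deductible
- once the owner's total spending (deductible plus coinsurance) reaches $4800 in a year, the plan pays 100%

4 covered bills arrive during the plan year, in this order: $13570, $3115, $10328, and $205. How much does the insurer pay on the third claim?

Claim 1 ($13570): $1300 to deductible, leaving $12270; owner's 20% is $2454. Owner pays $3754; OOP now $3754. Insurer: $13570 − $3754 = $9816.
Claim 2 ($3115): deductible already satisfied, so owner's share is 20% × $3115 = $623. Cost to owner: $623. OOP to date $4377. Plan pays $3115 − $623 = $2492.
Claim 3 ($10328): 20% coinsurance on $10328 = $2065.60. OOP would hit $6442.60 > $4800, so the cap limits the owner to $4800 − $4377 = $423. Plan pays $10328 − $423 = $9905.

$9905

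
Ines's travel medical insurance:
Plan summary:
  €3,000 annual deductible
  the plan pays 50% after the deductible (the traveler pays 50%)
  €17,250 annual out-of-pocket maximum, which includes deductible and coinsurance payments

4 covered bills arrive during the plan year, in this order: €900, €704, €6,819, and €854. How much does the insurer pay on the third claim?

Claim 1 — €900: entire amount goes to the deductible. Cost to traveler: €900. OOP to date €900. Insurer: €900 − €900 = €0.
Claim 2 — €704: fully absorbed by the deductible. Cost to traveler: €704. OOP to date €1,604. Insurer: €704 − €704 = €0.
Claim 3 — €6,819: €1,396 finishes the deductible; €5,423 goes to coinsurance; traveler's 50% is €2,711.50. Traveler owes €4,107.50 (running OOP €5,711.50). Insurer: €6,819 − €4,107.50 = €2,711.50.

€2,711.50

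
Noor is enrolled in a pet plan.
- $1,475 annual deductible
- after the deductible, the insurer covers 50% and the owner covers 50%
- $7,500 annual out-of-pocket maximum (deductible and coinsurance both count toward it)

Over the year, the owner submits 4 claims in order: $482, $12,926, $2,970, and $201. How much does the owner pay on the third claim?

$58.50

Claim 1 ($482): fully absorbed by the deductible. Cost to owner: $482. OOP to date $482.
Claim 2 ($12,926): $993 finishes the deductible; $11,933 goes to coinsurance; owner's 50% is $5,966.50. Owner pays $6,959.50; OOP now $7,441.50.
Claim 3 ($2,970): 50% coinsurance on $2,970 = $1,485. OOP would hit $8,926.50 > $7,500, so the cap limits the owner to $7,500 − $7,441.50 = $58.50.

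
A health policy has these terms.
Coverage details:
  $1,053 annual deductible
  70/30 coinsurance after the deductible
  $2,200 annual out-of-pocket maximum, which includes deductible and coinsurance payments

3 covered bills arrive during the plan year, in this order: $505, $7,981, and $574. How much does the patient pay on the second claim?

$1,695

Claim 1 — $505: all of it applies to the deductible. Patient pays $505; OOP now $505.
Claim 2 — $7,981: deductible takes $548, $7,433 remains; 30% of $7,433 = $2,229.90. Claim cost before the cap: $548 + $2,229.90 = $2,777.90. Adding that to $505 gives $3,282.90, past the $2,200 cap; patient pays only $2,200 − $505 = $1,695.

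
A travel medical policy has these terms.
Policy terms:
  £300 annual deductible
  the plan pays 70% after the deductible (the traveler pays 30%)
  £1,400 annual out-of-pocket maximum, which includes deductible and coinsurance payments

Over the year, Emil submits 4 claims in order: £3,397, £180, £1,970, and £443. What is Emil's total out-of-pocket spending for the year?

£1,400

Claim 1 (£3,397): deductible takes £300, £3,097 remains; traveler's 30% is £929.10. Traveler owes £1,229.10 (running OOP £1,229.10).
Claim 2 (£180): deductible met; 30% of £180 = £54. Cost to traveler: £54. OOP to date £1,283.10.
Claim 3 (£1,970): 30% coinsurance on £1,970 = £591. OOP would hit £1,874.10 > £1,400, so the cap limits the traveler to £1,400 − £1,283.10 = £116.90.
Claim 4 (£443): 30% coinsurance on £443 = £132.90. That would push OOP to £1,532.90, over the £1,400 cap, so traveler pays £1,400 − £1,400 = £0.
Summing the traveler's payments: £1,229.10 + £54 + £116.90 + £0 = £1,400.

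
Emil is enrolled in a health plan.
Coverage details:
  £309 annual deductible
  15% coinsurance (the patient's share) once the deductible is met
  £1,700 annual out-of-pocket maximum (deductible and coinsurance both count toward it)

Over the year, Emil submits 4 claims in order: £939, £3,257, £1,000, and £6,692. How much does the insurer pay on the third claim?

Claim 1 — £939: deductible takes £309, £630 remains; patient's 15% is £94.50. Cost to patient: £403.50. OOP to date £403.50. Plan pays £939 − £403.50 = £535.50.
Claim 2 — £3,257: 15% coinsurance on £3,257 = £488.55. Cost to patient: £488.55. OOP to date £892.05. Plan pays £3,257 − £488.55 = £2,768.45.
Claim 3 — £1,000: deductible met; 15% of £1,000 = £150. Cost to patient: £150. OOP to date £1,042.05. Insurer: £1,000 − £150 = £850.

£850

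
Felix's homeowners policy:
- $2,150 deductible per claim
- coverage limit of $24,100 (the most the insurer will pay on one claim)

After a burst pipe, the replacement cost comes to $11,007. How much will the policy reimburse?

$8,857

Less the $2,150 deductible: $11,007 − $2,150 = $8,857.
$8,857 ≤ $24,100, so the limit doesn't bind; insurer pays $8,857.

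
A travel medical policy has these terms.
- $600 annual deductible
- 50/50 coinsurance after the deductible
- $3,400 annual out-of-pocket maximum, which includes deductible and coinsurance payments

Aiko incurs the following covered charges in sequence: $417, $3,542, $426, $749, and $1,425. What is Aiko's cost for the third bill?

$213

#1 ($417): all of it applies to the deductible. Traveler pays $417; OOP now $417.
#2 ($3,542): deductible takes $183, $3,359 remains; coinsurance $3,359 × 50% = $1,679.50. Cost to traveler: $1,862.50. OOP to date $2,279.50.
#3 ($426): deductible met; 50% of $426 = $213. Traveler pays $213; OOP now $2,492.50.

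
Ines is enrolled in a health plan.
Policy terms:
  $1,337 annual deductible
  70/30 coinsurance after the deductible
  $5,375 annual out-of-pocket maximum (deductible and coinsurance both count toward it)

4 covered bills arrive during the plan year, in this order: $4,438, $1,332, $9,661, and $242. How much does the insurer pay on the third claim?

$6,952.90

Claim 1 — $4,438: deductible takes $1,337, $3,101 remains; coinsurance $3,101 × 30% = $930.30. Patient pays $2,267.30; OOP now $2,267.30. Insurer: $4,438 − $2,267.30 = $2,170.70.
Claim 2 — $1,332: deductible met; 30% of $1,332 = $399.60. Patient pays $399.60; OOP now $2,666.90. Insurer: $1,332 − $399.60 = $932.40.
Claim 3 — $9,661: deductible met; 30% of $9,661 = $2,898.30. OOP would hit $5,565.20 > $5,375, so the cap limits the patient to $5,375 − $2,666.90 = $2,708.10. Plan pays $9,661 − $2,708.10 = $6,952.90.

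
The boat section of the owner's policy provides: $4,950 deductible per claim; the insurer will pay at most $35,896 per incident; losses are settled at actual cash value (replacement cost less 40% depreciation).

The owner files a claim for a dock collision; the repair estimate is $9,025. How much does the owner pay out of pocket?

$8,560

At 40% depreciation, ACV = $9,025 − $3,610 = $5,415.
Less the $4,950 deductible: $5,415 − $4,950 = $465.
$465 is within the $35,896 limit, so the insurer pays $465.
Owner's share is the uncovered remainder: $9,025 − $465 = $8,560.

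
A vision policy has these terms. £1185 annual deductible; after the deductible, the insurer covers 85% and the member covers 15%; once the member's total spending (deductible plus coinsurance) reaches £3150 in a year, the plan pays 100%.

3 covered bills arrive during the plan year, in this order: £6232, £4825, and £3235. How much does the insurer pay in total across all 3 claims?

Bill 1, £6232: deductible takes £1185, £5047 remains; member's 15% is £757.05. Member pays £1942.05; OOP now £1942.05. Plan pays £6232 − £1942.05 = £4289.95.
Bill 2, £4825: deductible met; 15% of £4825 = £723.75. Cost to member: £723.75. OOP to date £2665.80. Insurer: £4825 − £723.75 = £4101.25.
Bill 3, £3235: deductible already satisfied, so member's share is 15% × £3235 = £485.25. Adding that to £2665.80 gives £3151.05, past the £3150 cap; member pays only £3150 − £2665.80 = £484.20. Insurer: £3235 − £484.20 = £2750.80.
Insurer total = bills − member's total = £14292 − £3150 = £11142.

£11142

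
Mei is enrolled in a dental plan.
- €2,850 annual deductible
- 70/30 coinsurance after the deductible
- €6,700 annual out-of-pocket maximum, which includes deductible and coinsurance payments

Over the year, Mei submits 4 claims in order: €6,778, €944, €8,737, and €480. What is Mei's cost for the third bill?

Bill 1, €6,778: €2,850 finishes the deductible; €3,928 goes to coinsurance; coinsurance €3,928 × 30% = €1,178.40. Cost to patient: €4,028.40. OOP to date €4,028.40.
Bill 2, €944: deductible met; 30% of €944 = €283.20. Patient pays €283.20; OOP now €4,311.60.
Bill 3, €8,737: deductible met; 30% of €8,737 = €2,621.10. That would push OOP to €6,932.70, over the €6,700 cap, so patient pays €6,700 − €4,311.60 = €2,388.40.

€2,388.40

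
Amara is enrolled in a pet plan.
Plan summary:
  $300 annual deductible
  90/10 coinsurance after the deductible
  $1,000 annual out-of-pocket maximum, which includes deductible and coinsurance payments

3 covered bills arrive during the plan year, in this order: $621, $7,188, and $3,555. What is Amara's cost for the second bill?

Bill 1, $621: $300 finishes the deductible; $321 goes to coinsurance; owner's 10% is $32.10. Cost to owner: $332.10. OOP to date $332.10.
Bill 2, $7,188: deductible already satisfied, so owner's share is 10% × $7,188 = $718.80. OOP would hit $1,050.90 > $1,000, so the cap limits the owner to $1,000 − $332.10 = $667.90.

$667.90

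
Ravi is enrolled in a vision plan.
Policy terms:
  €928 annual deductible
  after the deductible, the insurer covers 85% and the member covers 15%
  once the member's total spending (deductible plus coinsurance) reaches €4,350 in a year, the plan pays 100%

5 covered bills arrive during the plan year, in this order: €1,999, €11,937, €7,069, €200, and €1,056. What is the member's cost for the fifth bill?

Claim 1 — €1,999: €928 to deductible, leaving €1,071; 15% of €1,071 = €160.65. Member owes €1,088.65 (running OOP €1,088.65).
Claim 2 — €11,937: deductible met; 15% of €11,937 = €1,790.55. Cost to member: €1,790.55. OOP to date €2,879.20.
Claim 3 — €7,069: deductible met; 15% of €7,069 = €1,060.35. Member pays €1,060.35; OOP now €3,939.55.
Claim 4 — €200: 15% coinsurance on €200 = €30. Member owes €30 (running OOP €3,969.55).
Claim 5 — €1,056: 15% coinsurance on €1,056 = €158.40. Member owes €158.40 (running OOP €4,127.95).

€158.40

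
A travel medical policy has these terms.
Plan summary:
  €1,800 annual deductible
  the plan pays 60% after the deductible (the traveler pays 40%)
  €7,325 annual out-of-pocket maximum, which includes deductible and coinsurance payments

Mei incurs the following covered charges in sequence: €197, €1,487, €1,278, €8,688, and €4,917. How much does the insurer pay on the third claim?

Claim 1 — €197: fully absorbed by the deductible. Traveler owes €197 (running OOP €197). Plan pays €197 − €197 = €0.
Claim 2 — €1,487: all of it applies to the deductible. Traveler owes €1,487 (running OOP €1,684). Plan pays €1,487 − €1,487 = €0.
Claim 3 — €1,278: deductible takes €116, €1,162 remains; coinsurance €1,162 × 40% = €464.80. Cost to traveler: €580.80. OOP to date €2,264.80. Insurer: €1,278 − €580.80 = €697.20.

€697.20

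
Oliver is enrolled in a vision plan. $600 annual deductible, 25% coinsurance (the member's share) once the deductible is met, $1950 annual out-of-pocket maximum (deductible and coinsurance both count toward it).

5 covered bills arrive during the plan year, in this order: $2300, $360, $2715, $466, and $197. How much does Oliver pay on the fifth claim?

#1 ($2300): $600 to deductible, leaving $1700; coinsurance $1700 × 25% = $425. Member owes $1025 (running OOP $1025).
#2 ($360): deductible met; 25% of $360 = $90. Cost to member: $90. OOP to date $1115.
#3 ($2715): 25% coinsurance on $2715 = $678.75. Cost to member: $678.75. OOP to date $1793.75.
#4 ($466): 25% coinsurance on $466 = $116.50. Member pays $116.50; OOP now $1910.25.
#5 ($197): deductible already satisfied, so member's share is 25% × $197 = $49.25. Adding that to $1910.25 gives $1959.50, past the $1950 cap; member pays only $1950 − $1910.25 = $39.75.

$39.75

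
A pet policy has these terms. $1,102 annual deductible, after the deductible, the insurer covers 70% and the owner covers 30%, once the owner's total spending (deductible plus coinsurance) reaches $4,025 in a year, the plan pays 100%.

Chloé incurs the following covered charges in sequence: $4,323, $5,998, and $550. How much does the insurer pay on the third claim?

Claim 1 ($4,323): $1,102 finishes the deductible; $3,221 goes to coinsurance; 30% of $3,221 = $966.30. Owner pays $2,068.30; OOP now $2,068.30. Insurer: $4,323 − $2,068.30 = $2,254.70.
Claim 2 ($5,998): deductible met; 30% of $5,998 = $1,799.40. Cost to owner: $1,799.40. OOP to date $3,867.70. Plan pays $5,998 − $1,799.40 = $4,198.60.
Claim 3 ($550): deductible met; 30% of $550 = $165. That would push OOP to $4,032.70, over the $4,025 cap, so owner pays $4,025 − $3,867.70 = $157.30. Insurer: $550 − $157.30 = $392.70.

$392.70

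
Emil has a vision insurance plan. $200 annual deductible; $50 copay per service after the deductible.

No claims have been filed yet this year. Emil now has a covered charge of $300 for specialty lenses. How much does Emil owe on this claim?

$250

Nothing has been paid toward the $200 deductible, so the first $200 of this charge is applied there.
After the $200 deductible portion, $300 − $200 = $100 is subject to the copay.
Copay on this service: $50.
So the member owes $200 + $50 = $250.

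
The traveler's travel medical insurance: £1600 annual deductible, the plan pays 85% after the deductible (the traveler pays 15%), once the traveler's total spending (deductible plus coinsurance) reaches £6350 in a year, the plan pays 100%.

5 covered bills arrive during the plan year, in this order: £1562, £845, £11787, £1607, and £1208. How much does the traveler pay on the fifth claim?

£181.20

Bill 1, £1562: fully absorbed by the deductible. Traveler owes £1562 (running OOP £1562).
Bill 2, £845: £38 finishes the deductible; £807 goes to coinsurance; 15% of £807 = £121.05. Traveler pays £159.05; OOP now £1721.05.
Bill 3, £11787: deductible met; 15% of £11787 = £1768.05. Traveler owes £1768.05 (running OOP £3489.10).
Bill 4, £1607: deductible met; 15% of £1607 = £241.05. Cost to traveler: £241.05. OOP to date £3730.15.
Bill 5, £1208: deductible met; 15% of £1208 = £181.20. Traveler pays £181.20; OOP now £3911.35.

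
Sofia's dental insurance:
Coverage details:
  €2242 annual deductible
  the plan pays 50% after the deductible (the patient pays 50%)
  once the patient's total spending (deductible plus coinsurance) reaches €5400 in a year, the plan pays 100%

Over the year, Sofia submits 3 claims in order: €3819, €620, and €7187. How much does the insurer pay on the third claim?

€5127.50

Claim 1 (€3819): deductible takes €2242, €1577 remains; coinsurance €1577 × 50% = €788.50. Patient pays €3030.50; OOP now €3030.50. Plan pays €3819 − €3030.50 = €788.50.
Claim 2 (€620): deductible already satisfied, so patient's share is 50% × €620 = €310. Cost to patient: €310. OOP to date €3340.50. Plan pays €620 − €310 = €310.
Claim 3 (€7187): deductible met; 50% of €7187 = €3593.50. Adding that to €3340.50 gives €6934, past the €5400 cap; patient pays only €5400 − €3340.50 = €2059.50. Plan pays €7187 − €2059.50 = €5127.50.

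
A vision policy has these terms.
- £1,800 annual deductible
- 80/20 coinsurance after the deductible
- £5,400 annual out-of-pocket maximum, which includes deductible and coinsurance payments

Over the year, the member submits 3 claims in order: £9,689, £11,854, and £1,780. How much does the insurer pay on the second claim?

Claim 1 (£9,689): deductible takes £1,800, £7,889 remains; 20% of £7,889 = £1,577.80. Cost to member: £3,377.80. OOP to date £3,377.80. Insurer: £9,689 − £3,377.80 = £6,311.20.
Claim 2 (£11,854): deductible already satisfied, so member's share is 20% × £11,854 = £2,370.80. Adding that to £3,377.80 gives £5,748.60, past the £5,400 cap; member pays only £5,400 − £3,377.80 = £2,022.20. Plan pays £11,854 − £2,022.20 = £9,831.80.

£9,831.80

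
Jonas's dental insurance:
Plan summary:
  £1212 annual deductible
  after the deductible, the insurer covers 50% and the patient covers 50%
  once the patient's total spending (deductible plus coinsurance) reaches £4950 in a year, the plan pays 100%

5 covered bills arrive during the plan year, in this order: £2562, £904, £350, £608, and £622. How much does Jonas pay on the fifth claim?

£311

#1 (£2562): deductible takes £1212, £1350 remains; 50% of £1350 = £675. Cost to patient: £1887. OOP to date £1887.
#2 (£904): 50% coinsurance on £904 = £452. Patient owes £452 (running OOP £2339).
#3 (£350): deductible met; 50% of £350 = £175. Cost to patient: £175. OOP to date £2514.
#4 (£608): 50% coinsurance on £608 = £304. Patient owes £304 (running OOP £2818).
#5 (£622): deductible met; 50% of £622 = £311. Cost to patient: £311. OOP to date £3129.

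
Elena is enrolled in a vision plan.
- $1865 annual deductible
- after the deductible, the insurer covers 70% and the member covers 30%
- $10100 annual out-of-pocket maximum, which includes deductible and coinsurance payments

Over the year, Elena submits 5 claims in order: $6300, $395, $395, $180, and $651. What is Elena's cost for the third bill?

$118.50

#1 ($6300): $1865 finishes the deductible; $4435 goes to coinsurance; 30% of $4435 = $1330.50. Member owes $3195.50 (running OOP $3195.50).
#2 ($395): deductible already satisfied, so member's share is 30% × $395 = $118.50. Member pays $118.50; OOP now $3314.
#3 ($395): deductible met; 30% of $395 = $118.50. Cost to member: $118.50. OOP to date $3432.50.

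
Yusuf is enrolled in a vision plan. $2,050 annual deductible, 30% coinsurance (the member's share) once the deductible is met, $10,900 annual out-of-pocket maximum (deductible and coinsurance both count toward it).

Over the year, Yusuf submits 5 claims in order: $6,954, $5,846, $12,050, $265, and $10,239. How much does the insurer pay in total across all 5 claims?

$24,454

#1 ($6,954): $2,050 to deductible, leaving $4,904; 30% of $4,904 = $1,471.20. Member owes $3,521.20 (running OOP $3,521.20). Insurer: $6,954 − $3,521.20 = $3,432.80.
#2 ($5,846): 30% coinsurance on $5,846 = $1,753.80. Member owes $1,753.80 (running OOP $5,275). Plan pays $5,846 − $1,753.80 = $4,092.20.
#3 ($12,050): 30% coinsurance on $12,050 = $3,615. Member pays $3,615; OOP now $8,890. Insurer: $12,050 − $3,615 = $8,435.
#4 ($265): deductible already satisfied, so member's share is 30% × $265 = $79.50. Member owes $79.50 (running OOP $8,969.50). Insurer: $265 − $79.50 = $185.50.
#5 ($10,239): 30% coinsurance on $10,239 = $3,071.70. That would push OOP to $12,041.20, over the $10,900 cap, so member pays $10,900 − $8,969.50 = $1,930.50. Plan pays $10,239 − $1,930.50 = $8,308.50.
Insurer total = bills − member's total = $35,354 − $10,900 = $24,454.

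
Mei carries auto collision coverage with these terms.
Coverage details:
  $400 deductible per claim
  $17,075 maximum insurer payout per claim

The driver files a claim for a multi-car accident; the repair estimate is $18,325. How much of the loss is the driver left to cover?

$1,250

Less the $400 deductible: $18,325 − $400 = $17,925.
$17,925 exceeds the $17,075 limit, so the insurer pays the limit: $17,075.
Driver's share is the uncovered remainder: $18,325 − $17,075 = $1,250.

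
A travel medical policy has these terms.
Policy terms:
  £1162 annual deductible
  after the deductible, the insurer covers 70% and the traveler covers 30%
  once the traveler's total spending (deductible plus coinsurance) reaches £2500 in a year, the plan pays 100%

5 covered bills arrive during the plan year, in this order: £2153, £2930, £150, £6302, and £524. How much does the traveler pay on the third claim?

Claim 1 (£2153): deductible takes £1162, £991 remains; coinsurance £991 × 30% = £297.30. Cost to traveler: £1459.30. OOP to date £1459.30.
Claim 2 (£2930): deductible already satisfied, so traveler's share is 30% × £2930 = £879. Cost to traveler: £879. OOP to date £2338.30.
Claim 3 (£150): deductible met; 30% of £150 = £45. Cost to traveler: £45. OOP to date £2383.30.

£45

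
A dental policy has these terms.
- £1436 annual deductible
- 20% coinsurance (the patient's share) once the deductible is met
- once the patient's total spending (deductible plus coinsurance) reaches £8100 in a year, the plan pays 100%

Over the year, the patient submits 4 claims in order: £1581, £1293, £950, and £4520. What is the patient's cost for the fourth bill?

£904

#1 (£1581): £1436 finishes the deductible; £145 goes to coinsurance; coinsurance £145 × 20% = £29. Patient pays £1465; OOP now £1465.
#2 (£1293): deductible already satisfied, so patient's share is 20% × £1293 = £258.60. Patient owes £258.60 (running OOP £1723.60).
#3 (£950): deductible met; 20% of £950 = £190. Cost to patient: £190. OOP to date £1913.60.
#4 (£4520): deductible already satisfied, so patient's share is 20% × £4520 = £904. Cost to patient: £904. OOP to date £2817.60.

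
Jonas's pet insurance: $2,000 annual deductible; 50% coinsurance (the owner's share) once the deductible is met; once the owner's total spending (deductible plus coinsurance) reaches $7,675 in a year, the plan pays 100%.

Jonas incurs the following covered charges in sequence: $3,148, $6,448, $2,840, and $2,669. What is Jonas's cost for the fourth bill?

Claim 1 ($3,148): $2,000 finishes the deductible; $1,148 goes to coinsurance; coinsurance $1,148 × 50% = $574. Cost to owner: $2,574. OOP to date $2,574.
Claim 2 ($6,448): deductible met; 50% of $6,448 = $3,224. Owner owes $3,224 (running OOP $5,798).
Claim 3 ($2,840): deductible met; 50% of $2,840 = $1,420. Cost to owner: $1,420. OOP to date $7,218.
Claim 4 ($2,669): deductible already satisfied, so owner's share is 50% × $2,669 = $1,334.50. Adding that to $7,218 gives $8,552.50, past the $7,675 cap; owner pays only $7,675 − $7,218 = $457.

$457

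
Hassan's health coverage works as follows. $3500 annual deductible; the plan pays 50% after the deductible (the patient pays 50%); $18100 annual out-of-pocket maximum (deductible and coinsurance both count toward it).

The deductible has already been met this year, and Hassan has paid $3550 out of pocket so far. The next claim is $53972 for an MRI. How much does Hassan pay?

With the deductible met, the entire $53972 is subject to coinsurance.
Patient's 50% share of $53972 is $26986.
Adding $26986 to the $3550 already spent would give $30536, which exceeds the $18100 cap; the patient pays just $18100 − $3550 = $14550.

$14550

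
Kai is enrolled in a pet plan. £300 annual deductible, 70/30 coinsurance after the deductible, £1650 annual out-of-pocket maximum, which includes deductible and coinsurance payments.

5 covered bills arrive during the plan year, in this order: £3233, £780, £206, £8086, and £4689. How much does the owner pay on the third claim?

#1 (£3233): deductible takes £300, £2933 remains; 30% of £2933 = £879.90. Cost to owner: £1179.90. OOP to date £1179.90.
#2 (£780): 30% coinsurance on £780 = £234. Owner pays £234; OOP now £1413.90.
#3 (£206): deductible met; 30% of £206 = £61.80. Owner owes £61.80 (running OOP £1475.70).

£61.80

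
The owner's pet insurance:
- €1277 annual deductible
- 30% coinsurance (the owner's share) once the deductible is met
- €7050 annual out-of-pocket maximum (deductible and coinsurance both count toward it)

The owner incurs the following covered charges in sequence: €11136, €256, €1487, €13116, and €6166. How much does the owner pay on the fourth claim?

€2292.40

Claim 1 (€11136): €1277 finishes the deductible; €9859 goes to coinsurance; coinsurance €9859 × 30% = €2957.70. Cost to owner: €4234.70. OOP to date €4234.70.
Claim 2 (€256): deductible already satisfied, so owner's share is 30% × €256 = €76.80. Cost to owner: €76.80. OOP to date €4311.50.
Claim 3 (€1487): deductible already satisfied, so owner's share is 30% × €1487 = €446.10. Owner owes €446.10 (running OOP €4757.60).
Claim 4 (€13116): deductible met; 30% of €13116 = €3934.80. Adding that to €4757.60 gives €8692.40, past the €7050 cap; owner pays only €7050 − €4757.60 = €2292.40.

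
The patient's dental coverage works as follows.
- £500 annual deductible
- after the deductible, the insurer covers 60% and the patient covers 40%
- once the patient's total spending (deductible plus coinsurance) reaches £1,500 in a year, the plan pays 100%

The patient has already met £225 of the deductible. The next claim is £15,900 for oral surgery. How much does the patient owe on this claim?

£1,275

£225 of the £500 deductible is already met, leaving £275.
After the £275 deductible portion, £15,900 − £275 = £15,625 is subject to coinsurance.
Coinsurance: £15,625 × 40% = £6,250.
So the patient owes £275 + £6,250 = £6,525 before any cap.
That would bring total out-of-pocket to £6,750, past the £1,500 cap. The patient is capped at £1,500 − £225 = £1,275 on this claim.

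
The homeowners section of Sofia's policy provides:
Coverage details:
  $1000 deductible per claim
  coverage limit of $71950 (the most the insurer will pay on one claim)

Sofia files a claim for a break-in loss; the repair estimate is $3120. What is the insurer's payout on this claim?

$2120

Less the $1000 deductible: $3120 − $1000 = $2120.
$2120 is within the $71950 limit, so the insurer pays $2120.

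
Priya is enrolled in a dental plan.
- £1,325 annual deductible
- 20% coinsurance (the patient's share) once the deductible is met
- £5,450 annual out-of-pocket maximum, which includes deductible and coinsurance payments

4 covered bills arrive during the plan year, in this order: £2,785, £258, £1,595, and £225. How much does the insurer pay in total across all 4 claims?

Bill 1, £2,785: £1,325 to deductible, leaving £1,460; 20% of £1,460 = £292. Patient owes £1,617 (running OOP £1,617). Plan pays £2,785 − £1,617 = £1,168.
Bill 2, £258: 20% coinsurance on £258 = £51.60. Cost to patient: £51.60. OOP to date £1,668.60. Plan pays £258 − £51.60 = £206.40.
Bill 3, £1,595: 20% coinsurance on £1,595 = £319. Cost to patient: £319. OOP to date £1,987.60. Insurer: £1,595 − £319 = £1,276.
Bill 4, £225: 20% coinsurance on £225 = £45. Patient pays £45; OOP now £2,032.60. Plan pays £225 − £45 = £180.
Insurer total: £1,168 + £206.40 + £1,276 + £180 = £2,830.40.

£2,830.40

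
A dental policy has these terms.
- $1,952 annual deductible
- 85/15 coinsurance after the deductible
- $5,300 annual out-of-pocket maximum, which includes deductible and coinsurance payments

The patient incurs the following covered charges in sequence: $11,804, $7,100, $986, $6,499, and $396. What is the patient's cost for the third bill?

$147.90

Claim 1 ($11,804): $1,952 finishes the deductible; $9,852 goes to coinsurance; patient's 15% is $1,477.80. Patient owes $3,429.80 (running OOP $3,429.80).
Claim 2 ($7,100): deductible met; 15% of $7,100 = $1,065. Cost to patient: $1,065. OOP to date $4,494.80.
Claim 3 ($986): deductible met; 15% of $986 = $147.90. Patient owes $147.90 (running OOP $4,642.70).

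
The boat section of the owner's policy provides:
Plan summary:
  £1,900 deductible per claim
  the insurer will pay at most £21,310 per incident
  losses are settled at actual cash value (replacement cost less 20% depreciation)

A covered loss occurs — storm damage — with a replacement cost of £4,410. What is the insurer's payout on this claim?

Actual cash value after 20% depreciation: £4,410 × 80% = £3,528.
After the deductible, £3,528 − £1,900 = £1,628 remains.
That's under the £21,310 cap, so the insurer reimburses the full £1,628.

£1,628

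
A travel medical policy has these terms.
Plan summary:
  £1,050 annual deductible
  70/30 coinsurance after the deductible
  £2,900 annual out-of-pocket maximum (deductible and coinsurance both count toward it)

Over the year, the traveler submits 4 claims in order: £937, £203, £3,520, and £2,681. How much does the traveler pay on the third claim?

£1,056

Claim 1 — £937: fully absorbed by the deductible. Traveler pays £937; OOP now £937.
Claim 2 — £203: deductible takes £113, £90 remains; coinsurance £90 × 30% = £27. Traveler pays £140; OOP now £1,077.
Claim 3 — £3,520: 30% coinsurance on £3,520 = £1,056. Traveler owes £1,056 (running OOP £2,133).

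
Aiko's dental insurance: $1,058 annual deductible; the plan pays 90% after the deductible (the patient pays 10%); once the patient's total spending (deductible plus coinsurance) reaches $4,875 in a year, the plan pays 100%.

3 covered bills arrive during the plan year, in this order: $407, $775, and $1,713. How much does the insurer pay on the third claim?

Claim 1 — $407: entire amount goes to the deductible. Patient pays $407; OOP now $407. Plan pays $407 − $407 = $0.
Claim 2 — $775: $651 to deductible, leaving $124; 10% of $124 = $12.40. Patient pays $663.40; OOP now $1,070.40. Insurer: $775 − $663.40 = $111.60.
Claim 3 — $1,713: 10% coinsurance on $1,713 = $171.30. Cost to patient: $171.30. OOP to date $1,241.70. Plan pays $1,713 − $171.30 = $1,541.70.

$1,541.70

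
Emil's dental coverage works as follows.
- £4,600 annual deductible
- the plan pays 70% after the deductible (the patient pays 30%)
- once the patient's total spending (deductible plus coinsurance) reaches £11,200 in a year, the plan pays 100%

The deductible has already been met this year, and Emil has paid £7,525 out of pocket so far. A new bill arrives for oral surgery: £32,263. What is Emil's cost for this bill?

£3,675

The deductible is already satisfied, so the full bill goes to coinsurance.
30% of £32,263 = £9,678.90 falls to the patient.
Adding £9,678.90 to the £7,525 already spent would give £17,203.90, which exceeds the £11,200 cap; the patient pays just £11,200 − £7,525 = £3,675.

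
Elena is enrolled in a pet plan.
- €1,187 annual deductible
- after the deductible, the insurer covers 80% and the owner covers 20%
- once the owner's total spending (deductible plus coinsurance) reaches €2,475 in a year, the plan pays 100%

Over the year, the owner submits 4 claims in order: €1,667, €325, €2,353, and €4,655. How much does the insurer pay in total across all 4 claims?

€6,525

Claim 1 (€1,667): €1,187 to deductible, leaving €480; coinsurance €480 × 20% = €96. Owner pays €1,283; OOP now €1,283. Insurer: €1,667 − €1,283 = €384.
Claim 2 (€325): deductible already satisfied, so owner's share is 20% × €325 = €65. Owner pays €65; OOP now €1,348. Insurer: €325 − €65 = €260.
Claim 3 (€2,353): deductible already satisfied, so owner's share is 20% × €2,353 = €470.60. Owner owes €470.60 (running OOP €1,818.60). Plan pays €2,353 − €470.60 = €1,882.40.
Claim 4 (€4,655): deductible met; 20% of €4,655 = €931. OOP would hit €2,749.60 > €2,475, so the cap limits the owner to €2,475 − €1,818.60 = €656.40. Plan pays €4,655 − €656.40 = €3,998.60.
Insurer total = bills − owner's total = €9,000 − €2,475 = €6,525.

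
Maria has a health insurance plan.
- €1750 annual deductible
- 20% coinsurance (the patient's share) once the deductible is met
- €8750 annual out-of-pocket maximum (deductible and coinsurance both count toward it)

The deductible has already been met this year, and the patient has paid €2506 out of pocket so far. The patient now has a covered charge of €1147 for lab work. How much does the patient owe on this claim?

€229.40

With the deductible met, the entire €1147 is subject to coinsurance.
Patient's 20% share of €1147 is €229.40.
Total out-of-pocket so far would be €2506 + €229.40 = €2735.40, below the €8750 cap — no reduction.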